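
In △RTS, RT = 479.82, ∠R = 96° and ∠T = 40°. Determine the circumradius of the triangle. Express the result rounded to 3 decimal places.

345.364

The third angle is ∠S = 180° − ∠R − ∠T = 44.00°.
Law of sines: TS = RT·sin R/sin S ≈ 686.94.
Law of sines: SR = RT·sin T/sin S ≈ 443.99.
Circumradius = RT/(2 sin S) ≈ 345.36.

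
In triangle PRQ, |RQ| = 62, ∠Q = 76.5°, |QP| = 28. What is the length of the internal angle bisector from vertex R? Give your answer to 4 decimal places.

t_R ≈ 60.2886

By the law of cosines, |PR|² = |RQ|² + |QP|² − 2·|RQ|·|QP|·cos Q = 3817.5, so |PR| ≈ 61.786.
Law of cosines again: cos R = (|PR|² + |RQ|² − |QP|²)/(2·|PR|·|RQ|) ≈ 0.89768, so ∠R ≈ 26.15°.
The bisector from R has length 2·|PR|·|RQ|·cos(∠R/2)/(|PR|+|RQ|) ≈ 60.289.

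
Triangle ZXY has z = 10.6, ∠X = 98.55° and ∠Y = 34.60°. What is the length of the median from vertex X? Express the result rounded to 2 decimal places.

6.21

The third angle is ∠Z = 180° − ∠X − ∠Y = 46.85°.
Law of sines: x = z·sin X/sin Z ≈ 14.368.
Law of sines: y = z·sin Y/sin Z ≈ 8.2503.
Median from X: ½√(2·y² + 2·z² − x²) ≈ 6.2134.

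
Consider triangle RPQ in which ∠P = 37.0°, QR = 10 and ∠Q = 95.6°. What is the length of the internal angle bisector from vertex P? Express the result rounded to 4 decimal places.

The third angle is ∠R = 180° − ∠P − ∠Q = 47.40°.
Law of sines: PQ = QR·sin R/sin P ≈ 12.231.
Law of sines: RP = QR·sin Q/sin P ≈ 16.537.
The bisector from P has length 2·RP·PQ·cos(∠P/2)/(RP+PQ) ≈ 13.335.

13.3353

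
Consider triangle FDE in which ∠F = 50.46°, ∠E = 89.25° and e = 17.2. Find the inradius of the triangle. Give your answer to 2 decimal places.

r ≈ 3.55

The third angle is ∠D = 180° − ∠E − ∠F = 40.29°.
Law of sines: f = e·sin F/sin E ≈ 13.265.
Law of sines: d = e·sin D/sin E ≈ 11.123.
Area = ½·e·f·sin D ≈ 73.772.
Semiperimeter s = (13.265+11.123+17.2)/2 = 20.794.
Inradius = area/s = 73.772/20.794 ≈ 3.5477.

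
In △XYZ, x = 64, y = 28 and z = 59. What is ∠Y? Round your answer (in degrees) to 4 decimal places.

∠Y ≈ 25.9080°

By the law of cosines, cos Y = (z² + x² − y²) / (2·z·x) ≈ 0.89950, so ∠Y ≈ 25.91°.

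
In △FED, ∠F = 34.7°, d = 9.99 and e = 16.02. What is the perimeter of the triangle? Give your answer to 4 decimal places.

By the law of cosines, f² = e² + d² − 2·e·d·cos F = 93.289, so f ≈ 9.6586.
Semiperimeter s = (9.6586+16.02+9.99)/2 = 17.834.
Perimeter = 9.6586 + 16.02 + 9.99 = 35.669.

perimeter ≈ 35.6686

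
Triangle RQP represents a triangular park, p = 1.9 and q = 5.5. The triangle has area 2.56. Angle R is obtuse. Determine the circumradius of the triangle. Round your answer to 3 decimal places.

From area = ½·q·p·sin R, we get sin R = 2·area/(q·p) ≈ 0.48995.
Taking the obtuse solution, ∠R ≈ 150.66°.
Law of cosines then gives r ≈ 7.2166.
Circumradius = r/(2 sin R) ≈ 7.3646.

7.365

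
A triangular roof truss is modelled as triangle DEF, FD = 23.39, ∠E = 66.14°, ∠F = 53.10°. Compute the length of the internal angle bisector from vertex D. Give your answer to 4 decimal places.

The third angle is ∠D = 180° − ∠E − ∠F = 60.76°.
Law of sines: EF = FD·sin D/sin E ≈ 22.317.
Law of sines: DE = FD·sin F/sin E ≈ 20.453.
The bisector from D has length 2·FD·DE·cos(∠D/2)/(FD+DE) ≈ 18.826.

18.8264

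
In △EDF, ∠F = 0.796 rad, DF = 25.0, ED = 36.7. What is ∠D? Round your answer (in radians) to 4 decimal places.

Law of sines: sin E = DF·sin F/ED ≈ 0.48676.
Since ED ≥ DF, only the acute value applies: ∠E ≈ 0.508 rad.
Then ∠D = π − ∠F − ∠E ≈ 1.837 rad.

∠D ≈ 1.8372 rad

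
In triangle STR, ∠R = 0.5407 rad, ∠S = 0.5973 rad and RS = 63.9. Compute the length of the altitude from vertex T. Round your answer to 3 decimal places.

20.378

The third angle is ∠T = π − ∠R − ∠S = 2.0036 rad.
Law of sines: TR = RS·sin S/sin T ≈ 39.588.
Law of sines: ST = RS·sin R/sin T ≈ 36.232.
Area = ½·RS·TR·sin R ≈ 651.06.
The altitude from T has length 2·area/RS ≈ 20.378.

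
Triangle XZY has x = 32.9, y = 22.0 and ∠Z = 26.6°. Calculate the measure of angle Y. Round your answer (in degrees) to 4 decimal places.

By the law of cosines, z² = y² + x² − 2·y·x·cos Z = 272.03, so z ≈ 16.493.
Law of cosines again: cos Y = (x² + z² − y²)/(2·x·z) ≈ 0.80205, so ∠Y ≈ 36.67°.

∠Y ≈ 36.6733°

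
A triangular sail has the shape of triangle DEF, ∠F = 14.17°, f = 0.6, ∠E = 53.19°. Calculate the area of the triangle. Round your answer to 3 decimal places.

The third angle is ∠D = 180° − ∠E − ∠F = 112.64°.
Law of sines: d = f·sin D/sin F ≈ 2.2621.
Law of sines: e = f·sin E/sin F ≈ 1.9623.
Area = ½·f·d·sin E ≈ 0.54333.

0.543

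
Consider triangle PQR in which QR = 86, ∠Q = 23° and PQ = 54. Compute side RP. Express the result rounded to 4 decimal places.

By the law of cosines, RP² = PQ² + QR² − 2·PQ·QR·cos Q = 1762.4, so RP ≈ 41.98.

41.9804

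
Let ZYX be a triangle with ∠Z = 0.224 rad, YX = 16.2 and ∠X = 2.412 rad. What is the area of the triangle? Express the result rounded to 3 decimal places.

190.709

The third angle is ∠Y = π − ∠X − ∠Z = 0.506 rad.
Law of sines: XZ = YX·sin Y/sin Z ≈ 35.322.
Law of sines: ZY = YX·sin X/sin Z ≈ 48.613.
Area = ½·YX·XZ·sin X ≈ 190.71.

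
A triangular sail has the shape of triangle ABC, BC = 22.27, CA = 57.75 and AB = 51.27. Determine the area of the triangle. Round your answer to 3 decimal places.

Semiperimeter s = (22.27 + 57.75 + 51.27)/2 = 65.645.
Heron's formula: area = √(65.645·43.375·7.895·14.375) ≈ 568.46.

568.461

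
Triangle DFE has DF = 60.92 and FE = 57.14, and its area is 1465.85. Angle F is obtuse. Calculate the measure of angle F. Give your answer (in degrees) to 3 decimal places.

From area = ½·DF·FE·sin F, we get sin F = 2·area/(DF·FE) ≈ 0.84221.
Taking the obtuse solution, ∠F ≈ 122.63°.

∠F ≈ 122.626°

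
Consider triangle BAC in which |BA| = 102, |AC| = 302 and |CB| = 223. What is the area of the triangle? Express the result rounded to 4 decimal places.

8307.0566

Semiperimeter s = (302 + 223 + 102)/2 = 313.5.
Heron's formula: area = √(313.5·11.5·90.5·211.5) ≈ 8307.1.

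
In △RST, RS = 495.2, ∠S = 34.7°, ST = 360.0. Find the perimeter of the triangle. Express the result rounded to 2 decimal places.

1141.02

By the law of cosines, TR² = RS² + ST² − 2·RS·ST·cos S = 81693, so TR ≈ 285.82.
Semiperimeter s = (360+285.82+495.2)/2 = 570.51.
Perimeter = 360 + 285.82 + 495.2 = 1141.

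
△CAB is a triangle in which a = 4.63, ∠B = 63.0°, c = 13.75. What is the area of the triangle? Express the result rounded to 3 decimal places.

Area = ½·c·a·sin B ≈ 28.362.

area ≈ 28.362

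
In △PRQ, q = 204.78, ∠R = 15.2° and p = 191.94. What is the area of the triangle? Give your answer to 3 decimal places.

area ≈ 5152.735

Area = ½·q·p·sin R ≈ 5152.7.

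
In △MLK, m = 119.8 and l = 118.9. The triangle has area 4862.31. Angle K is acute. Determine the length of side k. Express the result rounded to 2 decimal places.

87.60

From area = ½·m·l·sin K, we get sin K = 2·area/(m·l) ≈ 0.68271.
Taking the acute solution, ∠K ≈ 43.06°.
Law of cosines then gives k ≈ 87.595.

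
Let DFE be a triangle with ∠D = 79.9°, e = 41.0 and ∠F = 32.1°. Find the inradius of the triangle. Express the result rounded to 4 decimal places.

The third angle is ∠E = 180° − ∠D − ∠F = 68.00°.
Law of sines: d = e·sin D/sin E ≈ 43.535.
Law of sines: f = e·sin F/sin E ≈ 23.498.
Area = ½·e·d·sin F ≈ 474.25.
Semiperimeter s = (43.535+23.498+41)/2 = 54.017.
Inradius = area/s = 474.25/54.017 ≈ 8.7798.

r ≈ 8.7798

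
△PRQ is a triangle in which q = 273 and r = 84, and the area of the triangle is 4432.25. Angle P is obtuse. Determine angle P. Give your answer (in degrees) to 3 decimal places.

From area = ½·r·q·sin P, we get sin P = 2·area/(r·q) ≈ 0.38656.
Taking the obtuse solution, ∠P ≈ 157.26°.

∠P ≈ 157.260°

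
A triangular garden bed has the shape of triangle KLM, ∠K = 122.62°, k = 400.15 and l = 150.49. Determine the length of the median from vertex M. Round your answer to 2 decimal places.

m_M ≈ 262.91

Law of sines: sin L = l·sin K/k ≈ 0.31676.
Since k ≥ l, only the acute value applies: ∠L ≈ 18.47°.
Then ∠M = 180° − ∠K − ∠L ≈ 38.91°.
Law of sines gives m = k·sin M/sin K ≈ 298.42.
Median from M: ½√(2·k² + 2·l² − m²) ≈ 262.91.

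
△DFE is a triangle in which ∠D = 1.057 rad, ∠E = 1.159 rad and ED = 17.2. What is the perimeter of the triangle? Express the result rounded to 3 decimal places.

perimeter ≈ 55.676

The third angle is ∠F = π − ∠E − ∠D = 0.926 rad.
Law of sines: FE = ED·sin D/sin F ≈ 18.748.
Law of sines: DF = ED·sin E/sin F ≈ 19.728.
Semiperimeter s = (18.748+17.2+19.728)/2 = 27.838.
Perimeter = 18.748 + 17.2 + 19.728 = 55.676.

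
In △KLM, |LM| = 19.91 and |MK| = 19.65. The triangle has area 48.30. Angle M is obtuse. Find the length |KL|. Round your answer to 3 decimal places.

From area = ½·|LM|·|MK|·sin M, we get sin M = 2·area/(|LM|·|MK|) ≈ 0.24691.
Taking the obtuse solution, ∠M ≈ 165.71°.
Law of cosines then gives |KL| ≈ 39.253.

39.253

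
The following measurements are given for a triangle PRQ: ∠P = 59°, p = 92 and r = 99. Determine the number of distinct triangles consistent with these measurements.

r·sin P = 99·sin(59°) ≈ 84.86.
Since r sin P < p < r (84.86 < 92 < 99), two triangles exist.

2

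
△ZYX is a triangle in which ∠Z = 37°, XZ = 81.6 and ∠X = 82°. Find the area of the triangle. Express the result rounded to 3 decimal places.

area ≈ 2268.542

The third angle is ∠Y = 180° − ∠X − ∠Z = 61.00°.
Law of sines: YX = XZ·sin Z/sin Y ≈ 56.148.
Law of sines: ZY = XZ·sin X/sin Y ≈ 92.39.
Area = ½·XZ·YX·sin X ≈ 2268.5.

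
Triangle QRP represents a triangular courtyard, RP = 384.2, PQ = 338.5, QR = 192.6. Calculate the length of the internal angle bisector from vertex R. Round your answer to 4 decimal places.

t_R ≈ 220.2548

By the law of cosines, cos R = (QR² + RP² − PQ²) / (2·QR·RP) ≈ 0.47382, so ∠R ≈ 61.72°.
The bisector from R has length 2·QR·RP·cos(∠R/2)/(QR+RP) ≈ 220.25.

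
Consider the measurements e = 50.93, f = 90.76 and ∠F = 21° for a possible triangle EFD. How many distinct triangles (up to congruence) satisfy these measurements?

e·sin F = 50.93·sin(21°) ≈ 18.25.
Since f ≥ e, exactly one triangle exists.

1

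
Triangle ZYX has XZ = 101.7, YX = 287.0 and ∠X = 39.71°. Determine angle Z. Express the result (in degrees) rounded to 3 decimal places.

By the law of cosines, ZY² = YX² + XZ² − 2·YX·XZ·cos X = 47804, so ZY ≈ 218.64.
Law of cosines again: cos Z = (XZ² + ZY² − YX²)/(2·XZ·ZY) ≈ -0.54466, so ∠Z ≈ 123.00°.

123.002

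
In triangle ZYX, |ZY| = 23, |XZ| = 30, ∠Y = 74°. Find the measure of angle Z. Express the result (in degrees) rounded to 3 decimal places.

Law of sines: sin X = |ZY|·sin Y/|XZ| ≈ 0.73697.
Since |XZ| ≥ |ZY|, only the acute value applies: ∠X ≈ 47.47°.
Then ∠Z = 180° − ∠Y − ∠X ≈ 58.53°.

58.526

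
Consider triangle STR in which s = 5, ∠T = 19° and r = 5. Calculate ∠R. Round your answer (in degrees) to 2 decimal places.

80.50

By the law of cosines, t² = r² + s² − 2·r·s·cos T = 2.7241, so t ≈ 1.6505.
Law of cosines again: cos R = (s² + t² − r²)/(2·s·t) ≈ 0.16505, so ∠R ≈ 80.50°.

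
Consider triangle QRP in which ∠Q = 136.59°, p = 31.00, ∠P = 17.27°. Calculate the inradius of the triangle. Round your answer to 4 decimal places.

6.5880

The third angle is ∠R = 180° − ∠P − ∠Q = 26.14°.
Law of sines: q = p·sin Q/sin P ≈ 71.76.
Law of sines: r = p·sin R/sin P ≈ 46.004.
Area = ½·p·q·sin R ≈ 490.03.
Semiperimeter s = (71.76+46.004+31)/2 = 74.382.
Inradius = area/s = 490.03/74.382 ≈ 6.588.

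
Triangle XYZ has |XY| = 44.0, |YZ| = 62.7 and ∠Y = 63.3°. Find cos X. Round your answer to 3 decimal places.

cos X ≈ 0.272

By the law of cosines, |ZX|² = |XY|² + |YZ|² − 2·|XY|·|YZ|·cos Y = 3388.1, so |ZX| ≈ 58.208.
Law of cosines again: cos X = (|ZX|² + |XY|² − |YZ|²)/(2·|ZX|·|XY|) ≈ 0.27192, so ∠X ≈ 74.22°.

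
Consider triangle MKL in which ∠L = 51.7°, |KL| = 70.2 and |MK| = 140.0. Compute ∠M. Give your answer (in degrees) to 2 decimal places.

23.17

Law of sines: sin M = |KL|·sin L/|MK| ≈ 0.39351.
Since |MK| ≥ |KL|, only the acute value applies: ∠M ≈ 23.17°.
Then ∠K = 180° − ∠L − ∠M ≈ 105.13°.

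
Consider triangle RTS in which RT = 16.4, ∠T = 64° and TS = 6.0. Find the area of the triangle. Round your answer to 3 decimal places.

area ≈ 44.221

Area = ½·RT·TS·sin T ≈ 44.221.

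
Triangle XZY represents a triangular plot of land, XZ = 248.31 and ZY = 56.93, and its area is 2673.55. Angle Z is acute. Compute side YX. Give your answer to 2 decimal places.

196.79

From area = ½·XZ·ZY·sin Z, we get sin Z = 2·area/(XZ·ZY) ≈ 0.37825.
Taking the acute solution, ∠Z ≈ 22.23°.
Law of cosines then gives YX ≈ 196.79.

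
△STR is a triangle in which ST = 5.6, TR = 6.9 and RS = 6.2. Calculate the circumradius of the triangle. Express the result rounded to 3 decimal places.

By the law of cosines, cos S = (RS² + ST² − TR²) / (2·RS·ST) ≈ 0.31956, so ∠S ≈ 71.36°.
Circumradius = TR/(2 sin S) ≈ 3.6409.

3.641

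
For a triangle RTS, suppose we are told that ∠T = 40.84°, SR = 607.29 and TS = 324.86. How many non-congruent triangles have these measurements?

TS·sin T = 324.86·sin(40.84°) ≈ 212.4.
Since SR ≥ TS, exactly one triangle exists.

1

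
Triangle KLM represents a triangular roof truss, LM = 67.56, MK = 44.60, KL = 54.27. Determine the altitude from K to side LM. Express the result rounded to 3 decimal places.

Semiperimeter s = (67.56 + 44.6 + 54.27)/2 = 83.215.
Heron's formula: area = √(83.215·15.655·38.615·28.945) ≈ 1206.7.
The altitude from K has length 2·area/LM ≈ 35.722.

35.722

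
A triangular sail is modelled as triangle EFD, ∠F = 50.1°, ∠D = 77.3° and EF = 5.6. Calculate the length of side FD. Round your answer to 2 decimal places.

The third angle is ∠E = 180° − ∠F − ∠D = 52.60°.
Law of sines: FD = EF·sin E/sin D ≈ 4.5603.

4.56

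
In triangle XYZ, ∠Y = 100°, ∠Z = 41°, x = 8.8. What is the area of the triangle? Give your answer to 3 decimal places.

The third angle is ∠X = 180° − ∠Y − ∠Z = 39.00°.
Law of sines: y = x·sin Y/sin X ≈ 13.771.
Law of sines: z = x·sin Z/sin X ≈ 9.1739.
Area = ½·x·y·sin Z ≈ 39.752.

area ≈ 39.752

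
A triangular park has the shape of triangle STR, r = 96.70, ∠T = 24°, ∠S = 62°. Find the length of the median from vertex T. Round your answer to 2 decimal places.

The third angle is ∠R = 180° − ∠S − ∠T = 94.00°.
Law of sines: s = r·sin S/sin R ≈ 85.59.
Law of sines: t = r·sin T/sin R ≈ 39.427.
Median from T: ½√(2·r² + 2·s² − t²) ≈ 89.161.

m_T ≈ 89.16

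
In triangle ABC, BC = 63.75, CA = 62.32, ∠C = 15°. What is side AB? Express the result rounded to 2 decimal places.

By the law of cosines, AB² = BC² + CA² − 2·BC·CA·cos C = 272.79, so AB ≈ 16.516.

16.52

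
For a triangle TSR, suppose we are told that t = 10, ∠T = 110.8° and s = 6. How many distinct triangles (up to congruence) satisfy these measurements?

1

s·sin T = 6·sin(110.8°) ≈ 5.609.
Since ∠T is not acute, a triangle exists only if t > s; here t > s, so there is exactly one triangle.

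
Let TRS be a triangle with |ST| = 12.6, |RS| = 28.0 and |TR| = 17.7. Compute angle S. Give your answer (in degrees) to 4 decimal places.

By the law of cosines, cos S = (|RS|² + |ST|² − |TR|²) / (2·|RS|·|ST|) ≈ 0.89211, so ∠S ≈ 26.86°.

∠S ≈ 26.8609°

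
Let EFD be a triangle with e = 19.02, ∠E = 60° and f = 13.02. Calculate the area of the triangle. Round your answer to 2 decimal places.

123.06

Law of sines: sin F = f·sin E/e ≈ 0.59283.
Since e ≥ f, only the acute value applies: ∠F ≈ 36.36°.
Then ∠D = 180° − ∠E − ∠F ≈ 83.64°.
Law of sines gives d = e·sin D/sin E ≈ 21.827.
Area = ½·e·f·sin D ≈ 123.06.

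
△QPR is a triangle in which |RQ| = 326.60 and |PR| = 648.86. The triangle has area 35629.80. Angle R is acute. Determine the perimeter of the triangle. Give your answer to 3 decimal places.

perimeter ≈ 1333.973

From area = ½·|PR|·|RQ|·sin R, we get sin R = 2·area/(|PR|·|RQ|) ≈ 0.33626.
Taking the acute solution, ∠R ≈ 19.65°.
Law of cosines then gives |QP| ≈ 358.51.
Perimeter = 648.86 + 326.6 + 358.51 = 1334.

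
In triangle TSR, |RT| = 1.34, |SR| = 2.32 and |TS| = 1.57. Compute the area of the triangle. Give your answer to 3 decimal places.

area ≈ 1.014

Semiperimeter s = (2.32 + 1.34 + 1.57)/2 = 2.615.
Heron's formula: area = √(2.615·0.295·1.275·1.045) ≈ 1.0138.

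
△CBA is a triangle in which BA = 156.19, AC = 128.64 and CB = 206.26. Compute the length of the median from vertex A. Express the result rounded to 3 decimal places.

Median from A: ½√(2·BA² + 2·AC² − CB²) ≈ 99.177.

m_A ≈ 99.177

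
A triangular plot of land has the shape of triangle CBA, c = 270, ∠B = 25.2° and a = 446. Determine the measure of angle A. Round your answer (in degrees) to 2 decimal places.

By the law of cosines, b² = a² + c² − 2·a·c·cos B = 53897, so b ≈ 232.16.
Law of cosines again: cos A = (c² + b² − a²)/(2·c·b) ≈ -0.57527, so ∠A ≈ 125.12°.

125.12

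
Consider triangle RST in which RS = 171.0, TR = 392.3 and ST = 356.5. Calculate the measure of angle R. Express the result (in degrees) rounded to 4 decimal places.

By the law of cosines, cos R = (TR² + RS² − ST²) / (2·TR·RS) ≈ 0.41775, so ∠R ≈ 65.31°.

65.3074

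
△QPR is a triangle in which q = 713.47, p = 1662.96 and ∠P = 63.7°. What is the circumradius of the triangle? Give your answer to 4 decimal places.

927.4875

Law of sines: sin Q = q·sin P/p ≈ 0.38463.
Since p ≥ q, only the acute value applies: ∠Q ≈ 22.62°.
Then ∠R = 180° − ∠P − ∠Q ≈ 93.68°.
Law of sines gives r = p·sin R/sin P ≈ 1851.2.
Circumradius = p/(2 sin P) ≈ 927.49.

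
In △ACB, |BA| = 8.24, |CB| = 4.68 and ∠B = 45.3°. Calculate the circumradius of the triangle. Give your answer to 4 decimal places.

R ≈ 4.1941

By the law of cosines, |AC|² = |CB|² + |BA|² − 2·|CB|·|BA|·cos B = 35.55, so |AC| ≈ 5.9624.
Area = ½·|CB|·|BA|·sin B ≈ 13.705.
Circumradius = |AC|/(2 sin B) ≈ 4.1941.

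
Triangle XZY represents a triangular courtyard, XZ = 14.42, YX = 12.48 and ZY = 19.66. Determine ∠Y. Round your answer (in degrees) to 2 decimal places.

By the law of cosines, cos Y = (ZY² + YX² − XZ²) / (2·ZY·YX) ≈ 0.68131, so ∠Y ≈ 47.05°.

47.05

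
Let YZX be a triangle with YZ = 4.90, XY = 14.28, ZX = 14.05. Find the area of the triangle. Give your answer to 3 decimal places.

area ≈ 34.144

Semiperimeter s = (14.05 + 14.28 + 4.9)/2 = 16.615.
Heron's formula: area = √(16.615·2.565·2.335·11.715) ≈ 34.144.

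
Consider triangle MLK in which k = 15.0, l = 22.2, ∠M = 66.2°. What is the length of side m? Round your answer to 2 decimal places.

21.19

By the law of cosines, m² = l² + k² − 2·l·k·cos M = 449.08, so m ≈ 21.191.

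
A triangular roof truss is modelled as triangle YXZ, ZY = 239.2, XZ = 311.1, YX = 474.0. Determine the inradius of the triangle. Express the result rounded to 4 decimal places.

63.9355

Semiperimeter s = (311.1 + 239.2 + 474)/2 = 512.15.
Heron's formula: area = √(512.15·201.05·272.95·38.15) ≈ 32745.
Inradius = area/s = 32745/512.15 ≈ 63.936.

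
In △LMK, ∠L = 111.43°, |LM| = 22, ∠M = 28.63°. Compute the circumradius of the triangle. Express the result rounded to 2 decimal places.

R ≈ 17.13

The third angle is ∠K = 180° − ∠L − ∠M = 39.94°.
Law of sines: |MK| = |LM|·sin L/sin K ≈ 31.9.
Law of sines: |KL| = |LM|·sin M/sin K ≈ 16.42.
Circumradius = |LM|/(2 sin K) ≈ 17.134.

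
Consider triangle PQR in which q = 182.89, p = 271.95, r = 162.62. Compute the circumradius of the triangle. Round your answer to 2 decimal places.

By the law of cosines, cos P = (q² + r² − p²) / (2·q·r) ≈ -0.23642, so ∠P ≈ 103.68°.
Circumradius = p/(2 sin P) ≈ 139.94.

139.94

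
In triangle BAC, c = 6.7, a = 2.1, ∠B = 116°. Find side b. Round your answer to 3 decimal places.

By the law of cosines, b² = a² + c² − 2·a·c·cos B = 61.636, so b ≈ 7.8508.

7.851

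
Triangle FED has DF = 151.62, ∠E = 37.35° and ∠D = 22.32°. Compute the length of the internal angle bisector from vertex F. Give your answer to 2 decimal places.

The third angle is ∠F = 180° − ∠E − ∠D = 120.33°.
Law of sines: ED = DF·sin F/sin E ≈ 215.71.
Law of sines: FE = DF·sin D/sin E ≈ 94.913.
The bisector from F has length 2·DF·FE·cos(∠F/2)/(DF+FE) ≈ 58.081.

58.08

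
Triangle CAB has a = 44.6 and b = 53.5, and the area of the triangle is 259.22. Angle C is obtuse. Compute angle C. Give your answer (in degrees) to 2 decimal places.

From area = ½·a·b·sin C, we get sin C = 2·area/(a·b) ≈ 0.21728.
Taking the obtuse solution, ∠C ≈ 167.45°.

∠C ≈ 167.45°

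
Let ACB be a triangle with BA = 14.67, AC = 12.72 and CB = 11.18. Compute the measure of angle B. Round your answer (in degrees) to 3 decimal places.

By the law of cosines, cos B = (CB² + BA² − AC²) / (2·CB·BA) ≈ 0.54388, so ∠B ≈ 57.05°.

∠B ≈ 57.052°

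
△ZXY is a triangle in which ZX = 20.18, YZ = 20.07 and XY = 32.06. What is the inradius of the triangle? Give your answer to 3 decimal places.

5.395

Semiperimeter s = (32.06 + 20.07 + 20.18)/2 = 36.155.
Heron's formula: area = √(36.155·4.095·16.085·15.975) ≈ 195.05.
Inradius = area/s = 195.05/36.155 ≈ 5.3948.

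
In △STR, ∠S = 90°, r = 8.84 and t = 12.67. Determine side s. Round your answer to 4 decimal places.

By the law of cosines, s² = t² + r² − 2·t·r·cos S = 238.67, so s ≈ 15.449.

15.4491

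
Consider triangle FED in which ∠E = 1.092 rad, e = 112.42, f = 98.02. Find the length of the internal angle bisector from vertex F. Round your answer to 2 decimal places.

Law of sines: sin F = f·sin E/e ≈ 0.77386.
Since e ≥ f, only the acute value applies: ∠F ≈ 0.885 rad.
Then ∠D = π − ∠E − ∠F ≈ 1.165 rad.
Law of sines gives d = e·sin D/sin E ≈ 116.36.
The bisector from F has length 2·e·d·cos(∠F/2)/(e+d) ≈ 103.34.

t_F ≈ 103.34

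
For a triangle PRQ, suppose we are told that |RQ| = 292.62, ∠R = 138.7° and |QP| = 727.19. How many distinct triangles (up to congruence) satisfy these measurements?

|RQ|·sin R = 292.62·sin(138.7°) ≈ 193.1.
Since ∠R is not acute, a triangle exists only if |QP| > |RQ|; here |QP| > |RQ|, so there is exactly one triangle.

1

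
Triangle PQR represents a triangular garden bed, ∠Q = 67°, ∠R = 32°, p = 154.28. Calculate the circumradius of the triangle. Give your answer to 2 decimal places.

The third angle is ∠P = 180° − ∠Q − ∠R = 81.00°.
Law of sines: q = p·sin Q/sin P ≈ 143.79.
Law of sines: r = p·sin R/sin P ≈ 82.775.
Circumradius = p/(2 sin P) ≈ 78.102.

78.10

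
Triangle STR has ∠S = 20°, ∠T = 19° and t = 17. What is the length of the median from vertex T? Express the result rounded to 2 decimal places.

m_T ≈ 25.04

The third angle is ∠R = 180° − ∠S − ∠T = 141.00°.
Law of sines: s = t·sin S/sin T ≈ 17.859.
Law of sines: r = t·sin R/sin T ≈ 32.861.
Median from T: ½√(2·r² + 2·s² − t²) ≈ 25.043.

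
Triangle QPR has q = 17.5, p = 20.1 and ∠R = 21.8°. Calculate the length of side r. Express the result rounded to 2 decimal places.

7.55

By the law of cosines, r² = q² + p² − 2·q·p·cos R = 57.07, so r ≈ 7.5545.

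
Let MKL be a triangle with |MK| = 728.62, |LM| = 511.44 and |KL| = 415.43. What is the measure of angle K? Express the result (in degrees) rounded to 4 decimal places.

By the law of cosines, cos K = (|MK|² + |KL|² − |LM|²) / (2·|MK|·|KL|) ≈ 0.72995, so ∠K ≈ 43.12°.

43.1178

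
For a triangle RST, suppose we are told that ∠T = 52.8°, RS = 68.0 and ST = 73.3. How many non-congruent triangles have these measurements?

ST·sin T = 73.3·sin(52.8°) ≈ 58.39.
Since ST sin T < RS < ST (58.39 < 68.0 < 73.3), two triangles exist.

2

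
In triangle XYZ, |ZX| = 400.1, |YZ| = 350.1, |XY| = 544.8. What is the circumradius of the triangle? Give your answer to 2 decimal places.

272.75

By the law of cosines, cos X = (|ZX|² + |XY|² − |YZ|²) / (2·|ZX|·|XY|) ≈ 0.76687, so ∠X ≈ 39.93°.
Circumradius = |YZ|/(2 sin X) ≈ 272.75.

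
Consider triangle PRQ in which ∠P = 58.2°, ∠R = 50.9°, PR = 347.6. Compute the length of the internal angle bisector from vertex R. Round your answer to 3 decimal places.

The third angle is ∠Q = 180° − ∠P − ∠R = 70.90°.
Law of sines: RQ = PR·sin P/sin Q ≈ 312.63.
Law of sines: QP = PR·sin R/sin Q ≈ 285.47.
The bisector from R has length 2·PR·RQ·cos(∠R/2)/(PR+RQ) ≈ 297.25.

t_R ≈ 297.246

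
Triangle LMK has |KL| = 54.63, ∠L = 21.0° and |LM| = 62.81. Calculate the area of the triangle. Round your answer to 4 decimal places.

614.8358

Area = ½·|KL|·|LM|·sin L ≈ 614.84.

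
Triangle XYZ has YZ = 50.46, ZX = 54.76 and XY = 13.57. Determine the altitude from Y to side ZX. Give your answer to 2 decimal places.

12.26

Semiperimeter s = (50.46 + 54.76 + 13.57)/2 = 59.395.
Heron's formula: area = √(59.395·8.935·4.635·45.825) ≈ 335.74.
The altitude from Y has length 2·area/ZX ≈ 12.262.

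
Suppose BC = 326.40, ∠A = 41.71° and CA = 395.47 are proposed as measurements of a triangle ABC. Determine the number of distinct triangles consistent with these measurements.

2

CA·sin A = 395.47·sin(41.71°) ≈ 263.1.
Since CA sin A < BC < CA (263.1 < 326.40 < 395.47), two triangles exist.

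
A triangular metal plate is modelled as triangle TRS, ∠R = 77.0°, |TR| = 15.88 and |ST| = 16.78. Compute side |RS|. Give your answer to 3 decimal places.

10.065

Law of sines: sin S = |TR|·sin R/|ST| ≈ 0.92211.
Since |ST| ≥ |TR|, only the acute value applies: ∠S ≈ 67.24°.
Then ∠T = 180° − ∠R − ∠S ≈ 35.76°.
Law of sines gives |RS| = |ST|·sin T/sin R ≈ 10.065.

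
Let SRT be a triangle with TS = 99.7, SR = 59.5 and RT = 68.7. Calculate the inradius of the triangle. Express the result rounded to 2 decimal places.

Semiperimeter s = (68.7 + 99.7 + 59.5)/2 = 113.95.
Heron's formula: area = √(113.95·45.25·14.25·54.45) ≈ 2000.2.
Inradius = area/s = 2000.2/113.95 ≈ 17.553.

r ≈ 17.55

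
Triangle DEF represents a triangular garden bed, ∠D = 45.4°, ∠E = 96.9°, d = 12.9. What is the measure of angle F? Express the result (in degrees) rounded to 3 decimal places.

∠F ≈ 37.700°

The third angle is ∠F = 180° − ∠D − ∠E = 37.70°.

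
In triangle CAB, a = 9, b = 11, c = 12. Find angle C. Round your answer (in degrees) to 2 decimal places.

∠C ≈ 72.97°

By the law of cosines, cos C = (a² + b² − c²) / (2·a·b) ≈ 0.29293, so ∠C ≈ 72.97°.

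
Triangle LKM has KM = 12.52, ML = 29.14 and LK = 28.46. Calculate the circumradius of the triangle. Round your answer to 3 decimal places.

14.772

By the law of cosines, cos L = (ML² + LK² − KM²) / (2·ML·LK) ≈ 0.90577, so ∠L ≈ 25.07°.
Circumradius = KM/(2 sin L) ≈ 14.772.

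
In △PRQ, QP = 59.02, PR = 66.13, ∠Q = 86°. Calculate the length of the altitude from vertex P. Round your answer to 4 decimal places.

h_P ≈ 58.8762

Law of sines: sin R = QP·sin Q/PR ≈ 0.89031.
Since PR ≥ QP, only the acute value applies: ∠R ≈ 62.91°.
Then ∠P = 180° − ∠Q − ∠R ≈ 31.09°.
Law of sines gives RQ = PR·sin P/sin Q ≈ 34.23.
Area = ½·PR·QP·sin P ≈ 1007.7.
The altitude from P has length 2·area/RQ ≈ 58.876.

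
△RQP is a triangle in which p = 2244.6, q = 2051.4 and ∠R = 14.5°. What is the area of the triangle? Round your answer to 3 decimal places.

Area = ½·q·p·sin R ≈ 5.7645e+05.

area ≈ 576446.433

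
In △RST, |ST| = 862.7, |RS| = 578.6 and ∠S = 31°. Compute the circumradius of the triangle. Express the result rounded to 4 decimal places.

By the law of cosines, |TR|² = |RS|² + |ST|² − 2·|RS|·|ST|·cos S = 2.2331e+05, so |TR| ≈ 472.55.
Area = ½·|RS|·|ST|·sin S ≈ 1.2854e+05.
Circumradius = |TR|/(2 sin S) ≈ 458.75.

458.7541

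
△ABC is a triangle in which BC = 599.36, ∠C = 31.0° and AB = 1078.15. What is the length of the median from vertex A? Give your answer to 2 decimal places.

m_A ≈ 1299.09

Law of sines: sin A = BC·sin C/AB ≈ 0.28632.
Since AB ≥ BC, only the acute value applies: ∠A ≈ 16.64°.
Then ∠B = 180° − ∠C − ∠A ≈ 132.36°.
Law of sines gives CA = AB·sin B/sin C ≈ 1546.8.
Median from A: ½√(2·CA² + 2·AB² − BC²) ≈ 1299.1.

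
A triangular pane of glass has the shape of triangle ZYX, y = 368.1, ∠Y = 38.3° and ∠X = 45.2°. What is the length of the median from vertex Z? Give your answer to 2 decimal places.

The third angle is ∠Z = 180° − ∠Y − ∠X = 96.50°.
Law of sines: z = y·sin Z/sin Y ≈ 590.1.
Law of sines: x = y·sin X/sin Y ≈ 421.43.
Median from Z: ½√(2·y² + 2·x² − z²) ≈ 263.62.

m_Z ≈ 263.62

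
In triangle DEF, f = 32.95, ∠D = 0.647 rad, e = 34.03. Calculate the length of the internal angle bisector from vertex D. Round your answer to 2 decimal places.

31.74

By the law of cosines, d² = e² + f² − 2·e·f·cos D = 454.4, so d ≈ 21.317.
The bisector from D has length 2·e·f·cos(∠D/2)/(e+f) ≈ 31.745.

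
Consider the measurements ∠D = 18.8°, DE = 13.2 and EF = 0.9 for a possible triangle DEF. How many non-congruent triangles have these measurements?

0

DE·sin D = 13.2·sin(18.8°) ≈ 4.254.
Since EF = 0.9 < 4.254 = DE sin D, no triangle exists.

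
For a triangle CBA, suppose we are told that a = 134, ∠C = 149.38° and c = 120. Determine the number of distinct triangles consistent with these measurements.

0

a·sin C = 134·sin(149.38°) ≈ 68.25.
Since ∠C is not acute, a triangle exists only if c > a; here c ≤ a, so there is no triangle.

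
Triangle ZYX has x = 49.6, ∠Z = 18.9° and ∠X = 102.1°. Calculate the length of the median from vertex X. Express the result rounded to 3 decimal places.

The third angle is ∠Y = 180° − ∠X − ∠Z = 59.00°.
Law of sines: z = x·sin Z/sin X ≈ 16.431.
Law of sines: y = x·sin Y/sin X ≈ 43.482.
Median from X: ½√(2·z² + 2·y² − x²) ≈ 21.57.

21.570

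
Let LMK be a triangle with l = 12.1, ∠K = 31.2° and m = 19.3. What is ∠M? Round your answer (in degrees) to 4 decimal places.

∠M ≈ 113.7948°

By the law of cosines, k² = l² + m² − 2·l·m·cos K = 119.39, so k ≈ 10.927.
Law of cosines again: cos M = (k² + l² − m²)/(2·k·l) ≈ -0.40346, so ∠M ≈ 113.79°.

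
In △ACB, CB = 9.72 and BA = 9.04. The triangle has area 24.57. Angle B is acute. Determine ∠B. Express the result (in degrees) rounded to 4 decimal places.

From area = ½·CB·BA·sin B, we get sin B = 2·area/(CB·BA) ≈ 0.55924.
Taking the acute solution, ∠B ≈ 34.00°.

34.0035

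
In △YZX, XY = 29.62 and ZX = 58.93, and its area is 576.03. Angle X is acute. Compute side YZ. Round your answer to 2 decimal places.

41.56

From area = ½·ZX·XY·sin X, we get sin X = 2·area/(ZX·XY) ≈ 0.66001.
Taking the acute solution, ∠X ≈ 41.30°.
Law of cosines then gives YZ ≈ 41.563.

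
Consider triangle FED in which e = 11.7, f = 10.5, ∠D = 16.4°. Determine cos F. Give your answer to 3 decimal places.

cos F ≈ 0.481

By the law of cosines, d² = f² + e² − 2·f·e·cos D = 11.437, so d ≈ 3.3818.
Law of cosines again: cos F = (e² + d² − f²)/(2·e·d) ≈ 0.48117, so ∠F ≈ 61.24°.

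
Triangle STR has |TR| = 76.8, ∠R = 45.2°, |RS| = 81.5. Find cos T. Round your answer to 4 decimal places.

By the law of cosines, |ST|² = |TR|² + |RS|² − 2·|TR|·|RS|·cos R = 3719.6, so |ST| ≈ 60.988.
Law of cosines again: cos T = (|ST|² + |TR|² − |RS|²)/(2·|ST|·|TR|) ≈ 0.31764, so ∠T ≈ 71.48°.

cos T ≈ 0.3176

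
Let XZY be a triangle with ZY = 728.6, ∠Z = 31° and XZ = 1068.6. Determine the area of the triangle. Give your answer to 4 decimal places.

Area = ½·XZ·ZY·sin Z ≈ 2.005e+05.

area ≈ 200499.6769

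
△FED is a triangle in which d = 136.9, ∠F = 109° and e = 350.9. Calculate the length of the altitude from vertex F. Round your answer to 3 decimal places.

h_F ≈ 109.155

By the law of cosines, f² = e² + d² − 2·e·d·cos F = 1.7315e+05, so f ≈ 416.12.
Area = ½·e·d·sin F ≈ 22711.
The altitude from F has length 2·area/f ≈ 109.15.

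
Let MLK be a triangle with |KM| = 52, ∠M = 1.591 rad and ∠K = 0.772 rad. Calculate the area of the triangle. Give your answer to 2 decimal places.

The third angle is ∠L = π − ∠K − ∠M = 0.779 rad.
Law of sines: |LK| = |KM|·sin M/sin L ≈ 74.03.
Law of sines: |ML| = |KM|·sin K/sin L ≈ 51.651.
Area = ½·|KM|·|LK|·sin K ≈ 1342.7.

1342.66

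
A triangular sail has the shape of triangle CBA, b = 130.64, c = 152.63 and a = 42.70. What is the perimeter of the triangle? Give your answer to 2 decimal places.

325.97

Perimeter = 152.63 + 130.64 + 42.7 = 325.97.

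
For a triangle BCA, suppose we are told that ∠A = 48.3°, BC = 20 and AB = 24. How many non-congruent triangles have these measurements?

2

AB·sin A = 24·sin(48.3°) ≈ 17.92.
Since AB sin A < BC < AB (17.92 < 20 < 24), two triangles exist.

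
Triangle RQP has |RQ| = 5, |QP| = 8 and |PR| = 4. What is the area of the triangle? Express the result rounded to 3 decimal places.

8.182

Semiperimeter s = (8 + 4 + 5)/2 = 8.5.
Heron's formula: area = √(8.5·0.5·4.5·3.5) ≈ 8.1815.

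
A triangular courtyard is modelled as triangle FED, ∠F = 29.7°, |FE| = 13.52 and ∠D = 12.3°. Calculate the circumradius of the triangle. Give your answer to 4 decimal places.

31.7326

The third angle is ∠E = 180° − ∠D − ∠F = 138.00°.
Law of sines: |ED| = |FE|·sin F/sin D ≈ 31.444.
Law of sines: |DF| = |FE|·sin E/sin D ≈ 42.466.
Circumradius = |FE|/(2 sin D) ≈ 31.733.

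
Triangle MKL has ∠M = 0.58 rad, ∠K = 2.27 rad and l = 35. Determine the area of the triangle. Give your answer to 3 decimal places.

The third angle is ∠L = π − ∠M − ∠K = 0.292 rad.
Law of sines: m = l·sin M/sin L ≈ 66.721.
Law of sines: k = l·sin K/sin L ≈ 93.181.
Area = ½·l·m·sin K ≈ 893.64.

893.643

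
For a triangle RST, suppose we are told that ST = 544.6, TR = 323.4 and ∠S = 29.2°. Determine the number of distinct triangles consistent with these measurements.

2

ST·sin S = 544.6·sin(29.2°) ≈ 265.7.
Since ST sin S < TR < ST (265.7 < 323.4 < 544.6), two triangles exist.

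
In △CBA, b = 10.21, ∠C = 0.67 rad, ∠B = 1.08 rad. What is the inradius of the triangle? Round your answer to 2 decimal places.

r ≈ 2.51

The third angle is ∠A = π − ∠C − ∠B = 1.392 rad.
Law of sines: c = b·sin C/sin B ≈ 7.1889.
Law of sines: a = b·sin A/sin B ≈ 11.391.
Area = ½·b·c·sin A ≈ 36.111.
Semiperimeter s = (7.1889+10.21+11.391)/2 = 14.395.
Inradius = area/s = 36.111/14.395 ≈ 2.5086.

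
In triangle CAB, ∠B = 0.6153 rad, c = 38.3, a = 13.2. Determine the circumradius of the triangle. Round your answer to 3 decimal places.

By the law of cosines, b² = c² + a² − 2·c·a·cos B = 815.45, so b ≈ 28.556.
Area = ½·c·a·sin B ≈ 145.91.
Circumradius = b/(2 sin B) ≈ 24.737.

R ≈ 24.737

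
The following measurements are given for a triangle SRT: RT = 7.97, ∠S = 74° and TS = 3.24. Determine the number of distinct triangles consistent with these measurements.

TS·sin S = 3.24·sin(74°) ≈ 3.114.
Since RT ≥ TS, exactly one triangle exists.

1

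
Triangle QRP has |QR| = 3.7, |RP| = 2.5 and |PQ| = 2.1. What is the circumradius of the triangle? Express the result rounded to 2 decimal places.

By the law of cosines, cos Q = (|PQ|² + |QR|² − |RP|²) / (2·|PQ|·|QR|) ≈ 0.76255, so ∠Q ≈ 40.31°.
Circumradius = |RP|/(2 sin Q) ≈ 1.9322.

1.93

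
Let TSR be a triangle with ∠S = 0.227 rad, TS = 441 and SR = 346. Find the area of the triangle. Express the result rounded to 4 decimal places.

area ≈ 17170.1595

Area = ½·TS·SR·sin S ≈ 17170.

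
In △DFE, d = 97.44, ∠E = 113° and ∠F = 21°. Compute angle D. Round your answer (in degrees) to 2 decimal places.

∠D ≈ 46.00°

The third angle is ∠D = 180° − ∠F − ∠E = 46.00°.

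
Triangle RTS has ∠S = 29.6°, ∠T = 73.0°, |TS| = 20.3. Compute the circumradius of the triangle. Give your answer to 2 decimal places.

10.40

The third angle is ∠R = 180° − ∠T − ∠S = 77.40°.
Law of sines: |SR| = |TS|·sin T/sin R ≈ 19.892.
Law of sines: |RT| = |TS|·sin S/sin R ≈ 10.274.
Circumradius = |TS|/(2 sin R) ≈ 10.4.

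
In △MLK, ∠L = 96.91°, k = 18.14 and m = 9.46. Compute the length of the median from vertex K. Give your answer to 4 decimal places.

By the law of cosines, l² = k² + m² − 2·k·m·cos L = 459.84, so l ≈ 21.444.
Median from K: ½√(2·m² + 2·l² − k²) ≈ 13.871.

m_K ≈ 13.8709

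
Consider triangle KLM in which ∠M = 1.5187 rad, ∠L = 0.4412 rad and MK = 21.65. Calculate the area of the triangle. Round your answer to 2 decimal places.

507.11

The third angle is ∠K = π − ∠L − ∠M = 1.1817 rad.
Law of sines: LM = MK·sin K/sin L ≈ 46.91.
Law of sines: KL = MK·sin M/sin L ≈ 50.631.
Area = ½·MK·LM·sin M ≈ 507.11.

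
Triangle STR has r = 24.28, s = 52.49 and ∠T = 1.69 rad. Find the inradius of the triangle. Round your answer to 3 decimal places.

By the law of cosines, t² = r² + s² − 2·r·s·cos T = 3647.8, so t ≈ 60.397.
Area = ½·r·s·sin T ≈ 632.71.
Semiperimeter p = (52.49+60.397+24.28)/2 = 68.584.
Inradius = area/p = 632.71/68.584 ≈ 9.2253.

9.225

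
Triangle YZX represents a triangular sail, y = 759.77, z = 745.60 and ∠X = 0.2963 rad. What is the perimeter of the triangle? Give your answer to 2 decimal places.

By the law of cosines, x² = y² + z² − 2·y·z·cos X = 49572, so x ≈ 222.65.
Semiperimeter s = (759.77+745.6+222.65)/2 = 864.01.
Perimeter = 759.77 + 745.6 + 222.65 = 1728.

perimeter ≈ 1728.02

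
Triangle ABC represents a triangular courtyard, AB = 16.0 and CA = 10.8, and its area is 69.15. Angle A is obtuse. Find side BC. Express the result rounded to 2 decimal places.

From area = ½·CA·AB·sin A, we get sin A = 2·area/(CA·AB) ≈ 0.80035.
Taking the obtuse solution, ∠A ≈ 126.84°.
Law of cosines then gives BC ≈ 24.08.

24.08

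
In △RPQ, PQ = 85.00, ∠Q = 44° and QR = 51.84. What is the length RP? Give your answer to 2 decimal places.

59.77

By the law of cosines, RP² = PQ² + QR² − 2·PQ·QR·cos Q = 3573, so RP ≈ 59.774.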